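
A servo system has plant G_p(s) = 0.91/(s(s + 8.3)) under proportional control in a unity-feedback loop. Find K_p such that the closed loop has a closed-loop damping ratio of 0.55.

K_p = 62.6

Closed-loop characteristic equation: s² + 8.3s + K_p·0.91 = 0.
So ω_n = √(0.91K_p) and 2ζω_n = 8.3, giving ζ = 8.3/(2√(0.91K_p)).
Setting ζ = 0.55: √(0.91K_p) = 8.3/(2·0.55) = 7.545, so K_p = 56.93/0.91 = 62.6.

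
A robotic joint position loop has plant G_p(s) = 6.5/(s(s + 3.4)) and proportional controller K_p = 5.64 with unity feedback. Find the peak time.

Closed-loop characteristic equation: s² + 3.4s + 36.66 = 0, so ω_n = 6.055 rad/s and ζ = 3.4/(2·6.055) = 0.2808.
Damped frequency ω_d = ω_n√(1−ζ²) = 5.811 rad/s, so peak time T_p = π/ω_d = 0.541 s.

T_p = 0.541 s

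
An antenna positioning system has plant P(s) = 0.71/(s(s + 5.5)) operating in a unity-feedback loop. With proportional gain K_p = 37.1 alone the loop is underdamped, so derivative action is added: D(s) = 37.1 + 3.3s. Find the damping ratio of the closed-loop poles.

ζ = 0.764

Forward path: (37.1 + 3.3s)·0.71/(s(s+5.5)). The closed-loop characteristic equation is s² + (5.5 + 0.71·3.3)s + 0.71·37.1 = 0.
That is s² + 7.843s + 26.34 = 0, so ω_n = 5.132 rad/s and ζ = 7.843/(2·5.132) = 0.7641.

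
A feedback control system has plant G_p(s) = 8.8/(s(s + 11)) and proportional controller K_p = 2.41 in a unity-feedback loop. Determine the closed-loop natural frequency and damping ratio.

ω_n = 4.61 rad/s, ζ = 1.19

1 + K_p·G_p(s) = 0 gives s² + 11s + 21.21 = 0.
So ω_n² = 21.21 ⇒ ω_n = 4.605 rad/s, and ζ = 11/(2ω_n) = 1.19.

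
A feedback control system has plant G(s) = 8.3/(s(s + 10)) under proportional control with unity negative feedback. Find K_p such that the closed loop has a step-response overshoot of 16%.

From %OS = 100·exp(−πζ/√(1−ζ²)) = 16%, ζ = −ln(0.16)/√(π²+ln²(0.16)) = 0.5039.
Characteristic equation s² + 10s + 8.3K_p = 0 gives ζ = 10/(2√(8.3K_p)).
Setting ζ = 0.5039: √(8.3K_p) = 10/(2·0.5039) = 9.923, so K_p = 98.47/8.3 = 11.9.

K_p = 11.9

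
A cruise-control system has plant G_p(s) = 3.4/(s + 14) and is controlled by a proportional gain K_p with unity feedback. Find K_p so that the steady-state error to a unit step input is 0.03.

For a type-0 loop with proportional control, e_ss = 1/(1 + K_p·G_p(0)).
G_p(0) = 0.2429. Require 1/(1 + K_p·0.2429) = 0.03, so 1 + 0.2429·K_p = 33.33.
K_p = (33.33 − 1)/0.2429 = 133.

K_p = 133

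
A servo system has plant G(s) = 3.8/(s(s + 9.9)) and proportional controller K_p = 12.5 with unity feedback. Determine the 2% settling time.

T_s ≈ 0.808 s

The closed-loop denominator s² + 9.9s + 47.5 gives ω_n = √47.5 = 6.892 and ζ = 9.9/(2ω_n) = 0.7182.
2% settling time T_s ≈ 4/(ζω_n) = 4/4.95 = 0.808 s.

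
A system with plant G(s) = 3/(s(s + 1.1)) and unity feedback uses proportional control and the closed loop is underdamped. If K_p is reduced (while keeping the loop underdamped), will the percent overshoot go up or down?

decrease

ζ = 1.1/(2√(3K_p)) rises as K_p falls; higher damping means less overshoot.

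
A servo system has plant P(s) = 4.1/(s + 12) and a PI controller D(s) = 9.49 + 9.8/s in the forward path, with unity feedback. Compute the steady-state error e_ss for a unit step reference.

The open loop D(s)P(s) has a pole at the origin (type 1), so the static position error constant is infinite and e_ss = 1/(1+∞) = 0.

0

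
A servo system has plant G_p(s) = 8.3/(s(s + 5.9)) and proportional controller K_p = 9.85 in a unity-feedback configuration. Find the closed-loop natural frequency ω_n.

ω_n = 9.04 rad/s

The closed-loop denominator is s(s+5.9) + 9.85·8.3 = s² + 5.9s + 81.76.
Matching s² + 2ζω_n s + ω_n²: ω_n = √81.76 = 9.042 rad/s and 2ζω_n = 5.9, so ζ = 5.9/(2·9.042) = 0.326.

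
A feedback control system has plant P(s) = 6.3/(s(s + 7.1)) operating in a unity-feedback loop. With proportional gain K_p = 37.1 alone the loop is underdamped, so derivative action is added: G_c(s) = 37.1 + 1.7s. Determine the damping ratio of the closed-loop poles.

ζ = 0.582

Forward path: (37.1 + 1.7s)·6.3/(s(s+7.1)). The closed-loop characteristic equation is s² + (7.1 + 6.3·1.7)s + 6.3·37.1 = 0.
That is s² + 17.81s + 233.7 = 0, so ω_n = 15.29 rad/s and ζ = 17.81/(2·15.29) = 0.5825.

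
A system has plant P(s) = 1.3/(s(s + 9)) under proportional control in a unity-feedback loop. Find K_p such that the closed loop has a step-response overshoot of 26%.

From %OS = 100·exp(−πζ/√(1−ζ²)) = 26%, ζ = −ln(0.26)/√(π²+ln²(0.26)) = 0.3941.
Characteristic equation s² + 9s + 1.3K_p = 0 gives ζ = 9/(2√(1.3K_p)).
Setting ζ = 0.3941: √(1.3K_p) = 9/(2·0.3941) = 11.42, so K_p = 130.4/1.3 = 100.

K_p = 100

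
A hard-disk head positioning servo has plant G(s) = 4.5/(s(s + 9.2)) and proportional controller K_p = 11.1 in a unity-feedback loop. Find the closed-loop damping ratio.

1 + K_p·G(s) = 0 gives s² + 9.2s + 49.95 = 0.
Matching s² + 2ζω_n s + ω_n²: ω_n = √49.95 = 7.068 rad/s and 2ζω_n = 9.2, so ζ = 9.2/(2·7.068) = 0.651.

ζ = 0.651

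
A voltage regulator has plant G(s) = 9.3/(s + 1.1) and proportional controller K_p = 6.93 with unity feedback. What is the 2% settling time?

T_s ≈ 0.061 s

Closed-loop transfer function: T(s) = K_p·G(s)/(1 + K_p·G(s)) = 64.45/(s + 1.1 + 64.45) = 64.45/(s + 65.55).
Time constant τ = 1/65.55 = 0.01526 s, so the 2% settling time is about 4τ = 0.061 s.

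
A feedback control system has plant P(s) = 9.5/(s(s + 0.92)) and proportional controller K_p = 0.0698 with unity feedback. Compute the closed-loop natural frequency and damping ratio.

1 + K_p·P(s) = 0 gives s² + 0.92s + 0.6631 = 0.
So ω_n² = 0.6631 ⇒ ω_n = 0.8143 rad/s, and ζ = 0.92/(2ω_n) = 0.565.

ω_n = 0.814 rad/s, ζ = 0.565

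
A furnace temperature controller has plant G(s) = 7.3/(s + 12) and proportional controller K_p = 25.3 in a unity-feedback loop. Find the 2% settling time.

Closed-loop transfer function: T(s) = K_p·G(s)/(1 + K_p·G(s)) = 184.7/(s + 12 + 184.7) = 184.7/(s + 196.7).
Time constant τ = 1/196.7 = 0.005084 s, so the 2% settling time is about 4τ = 0.0203 s.

T_s ≈ 0.0203 s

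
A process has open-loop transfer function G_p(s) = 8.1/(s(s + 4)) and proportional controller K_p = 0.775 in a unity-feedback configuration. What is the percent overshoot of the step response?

From 1 + K_pG_p(s) = 0: s² + 4s + 6.277 = 0 ⇒ ω_n = 2.505, ζ = 0.7982.
%OS = 100·exp(−πζ/√(1−ζ²)) = 100·exp(−π·0.7982/√0.3628) = 1.56%.

1.56%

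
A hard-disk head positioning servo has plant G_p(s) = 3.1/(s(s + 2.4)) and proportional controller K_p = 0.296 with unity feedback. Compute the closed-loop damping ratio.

1 + K_p·G_p(s) = 0 gives s² + 2.4s + 0.9176 = 0.
Matching s² + 2ζω_n s + ω_n²: ω_n = √0.9176 = 0.9579 rad/s and 2ζω_n = 2.4, so ζ = 2.4/(2·0.9579) = 1.25.

ζ = 1.25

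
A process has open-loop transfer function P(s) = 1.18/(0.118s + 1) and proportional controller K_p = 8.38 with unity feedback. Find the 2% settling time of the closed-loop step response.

Closed loop: T(s) = K_p·P/(1+K_p·P) = 9.888/(0.118s + 1 + 9.888), with pole at s = −(1 + 9.888)/0.118 = −92.27.
τ = 1/92.27 = 0.01084 s, so 2% settling time ≈ 4τ = 0.0433 s.

T_s ≈ 0.0433 s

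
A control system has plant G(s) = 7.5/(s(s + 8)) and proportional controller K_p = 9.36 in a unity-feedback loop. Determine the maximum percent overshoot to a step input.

Closed-loop characteristic equation: s² + 8s + 70.2 = 0, so ω_n = 8.379 rad/s and ζ = 8/(2·8.379) = 0.4774.
%OS = 100·exp(−πζ/√(1−ζ²)) = 100·exp(−π·0.4774/√0.7721) = 18.1%.

18.1%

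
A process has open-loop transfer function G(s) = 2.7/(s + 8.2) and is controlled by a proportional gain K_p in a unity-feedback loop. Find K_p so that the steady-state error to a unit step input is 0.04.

K_p = 72.9

For a type-0 loop with proportional control, e_ss = 1/(1 + K_p·G(0)).
G(0) = 0.3293. Require 1/(1 + K_p·0.3293) = 0.04, so 1 + 0.3293·K_p = 25.
K_p = (25 − 1)/0.3293 = 72.9.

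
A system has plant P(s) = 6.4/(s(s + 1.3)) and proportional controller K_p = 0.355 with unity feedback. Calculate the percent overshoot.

The closed-loop denominator s² + 1.3s + 2.272 gives ω_n = √2.272 = 1.507 and ζ = 1.3/(2ω_n) = 0.4312.
%OS = 100·exp(−πζ/√(1−ζ²)) = 100·exp(−π·0.4312/√0.814) = 22.3%.

22.3%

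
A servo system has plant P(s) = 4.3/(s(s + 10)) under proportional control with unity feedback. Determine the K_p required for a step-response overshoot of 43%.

K_p = 86.4

From %OS = 100·exp(−πζ/√(1−ζ²)) = 43%, ζ = −ln(0.43)/√(π²+ln²(0.43)) = 0.2594.
Characteristic equation s² + 10s + 4.3K_p = 0 gives ζ = 10/(2√(4.3K_p)).
Setting ζ = 0.2594: √(4.3K_p) = 10/(2·0.2594) = 19.27, so K_p = 371.4/4.3 = 86.4.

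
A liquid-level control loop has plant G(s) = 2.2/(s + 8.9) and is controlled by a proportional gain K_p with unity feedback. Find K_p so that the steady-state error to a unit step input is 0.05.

K_p = 76.9

Steady-state error for a unit step on this type-0 loop is 1/(1 + K_p·G(0)).
G(0) = 0.2472. Require 1/(1 + K_p·0.2472) = 0.05, so 1 + 0.2472·K_p = 20.
K_p = (20 − 1)/0.2472 = 76.9.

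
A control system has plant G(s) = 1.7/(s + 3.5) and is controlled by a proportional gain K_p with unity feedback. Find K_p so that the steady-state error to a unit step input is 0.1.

K_p = 18.5

For a type-0 loop with proportional control, e_ss = 1/(1 + K_p·G(0)).
G(0) = 0.4857. Require 1/(1 + K_p·0.4857) = 0.1, so 1 + 0.4857·K_p = 10.
K_p = (10 − 1)/0.4857 = 18.5.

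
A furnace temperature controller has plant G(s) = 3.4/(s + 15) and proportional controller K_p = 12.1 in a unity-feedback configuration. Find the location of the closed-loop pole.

Closed-loop transfer function: T(s) = K_p·G(s)/(1 + K_p·G(s)) = 41.14/(s + 15 + 41.14) = 41.14/(s + 56.14).
The closed-loop pole is at s = −56.14.

s = -56.14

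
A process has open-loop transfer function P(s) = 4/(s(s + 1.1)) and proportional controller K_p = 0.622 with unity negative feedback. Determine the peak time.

T_p = 2.13 s

The closed-loop denominator s² + 1.1s + 2.488 gives ω_n = √2.488 = 1.577 and ζ = 1.1/(2ω_n) = 0.3487.
Damped frequency ω_d = ω_n√(1−ζ²) = 1.478 rad/s, so peak time T_p = π/ω_d = 2.13 s.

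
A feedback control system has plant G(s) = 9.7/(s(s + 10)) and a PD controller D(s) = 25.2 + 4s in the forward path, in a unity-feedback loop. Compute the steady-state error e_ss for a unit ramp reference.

0.0409

The loop has one pole at the origin (type 1). Velocity error constant K_v = lim_{s→0} s·D(s)G(s) = 25.2·9.7/10 = 24.44.
Steady-state error to a unit ramp: e_ss = 1/K_v = 0.0409.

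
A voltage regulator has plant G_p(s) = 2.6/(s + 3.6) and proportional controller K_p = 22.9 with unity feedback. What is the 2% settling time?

Closed-loop transfer function: T(s) = K_p·G_p(s)/(1 + K_p·G_p(s)) = 59.54/(s + 3.6 + 59.54) = 59.54/(s + 63.14).
Time constant τ = 1/63.14 = 0.01584 s, so the 2% settling time is about 4τ = 0.0634 s.

T_s ≈ 0.0634 s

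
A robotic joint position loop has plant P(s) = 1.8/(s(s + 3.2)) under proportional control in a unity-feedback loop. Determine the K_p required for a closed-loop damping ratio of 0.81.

Closed-loop characteristic equation: s² + 3.2s + K_p·1.8 = 0.
So ω_n = √(1.8K_p) and 2ζω_n = 3.2, giving ζ = 3.2/(2√(1.8K_p)).
Setting ζ = 0.81: √(1.8K_p) = 3.2/(2·0.81) = 1.975, so K_p = 3.902/1.8 = 2.17.

K_p = 2.17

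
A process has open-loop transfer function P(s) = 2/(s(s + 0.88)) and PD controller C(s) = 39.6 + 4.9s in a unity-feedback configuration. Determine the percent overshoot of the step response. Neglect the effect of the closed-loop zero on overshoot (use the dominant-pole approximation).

Forward path: (39.6 + 4.9s)·2/(s(s+0.88)). The closed-loop characteristic equation is s² + (0.88 + 2·4.9)s + 2·39.6 = 0.
That is s² + 10.68s + 79.2 = 0, so ω_n = 8.899 rad/s and ζ = 10.68/(2·8.899) = 0.6.
%OS = 100·exp(−πζ/√(1−ζ²)) = 9.48%.

9.48%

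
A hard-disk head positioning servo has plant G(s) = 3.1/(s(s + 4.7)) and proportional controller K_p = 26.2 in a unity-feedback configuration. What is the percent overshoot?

The closed-loop denominator s² + 4.7s + 81.22 gives ω_n = √81.22 = 9.012 and ζ = 4.7/(2ω_n) = 0.2608.
%OS = 100·exp(−πζ/√(1−ζ²)) = 100·exp(−π·0.2608/√0.932) = 42.8%.

42.8%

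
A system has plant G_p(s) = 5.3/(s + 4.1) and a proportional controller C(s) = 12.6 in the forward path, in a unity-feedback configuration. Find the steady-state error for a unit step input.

0.0578

The loop is type 0. Static position error constant K_pos = C(0)·G_p(0) = 12.6·1.293 = 16.29.
Steady-state error to a unit step: e_ss = 1/(1+K_pos) = 1/17.29 = 0.0578.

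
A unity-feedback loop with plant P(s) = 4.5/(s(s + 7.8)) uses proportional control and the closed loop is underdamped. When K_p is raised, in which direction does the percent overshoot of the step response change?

increase

ζ = 7.8/(2√(4.5K_p)) decreases as K_p grows; lower damping means more overshoot.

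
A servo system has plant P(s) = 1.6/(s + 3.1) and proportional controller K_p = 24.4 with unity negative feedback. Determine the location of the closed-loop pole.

s = -42.14

Closed-loop transfer function: T(s) = K_p·P(s)/(1 + K_p·P(s)) = 39.04/(s + 3.1 + 39.04) = 39.04/(s + 42.14).
The closed-loop pole is at s = −42.14.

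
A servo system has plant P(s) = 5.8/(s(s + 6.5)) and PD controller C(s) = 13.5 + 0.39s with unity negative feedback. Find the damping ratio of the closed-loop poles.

ζ = 0.495

Forward path: (13.5 + 0.39s)·5.8/(s(s+6.5)). The closed-loop characteristic equation is s² + (6.5 + 5.8·0.39)s + 5.8·13.5 = 0.
That is s² + 8.762s + 78.3 = 0, so ω_n = 8.849 rad/s and ζ = 8.762/(2·8.849) = 0.4951.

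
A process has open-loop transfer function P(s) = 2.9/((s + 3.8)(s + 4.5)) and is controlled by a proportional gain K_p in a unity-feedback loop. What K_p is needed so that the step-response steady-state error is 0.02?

For a type-0 loop with proportional control, e_ss = 1/(1 + K_p·P(0)).
P(0) = 0.1696. Require 1/(1 + K_p·0.1696) = 0.02, so 1 + 0.1696·K_p = 50.
K_p = (50 − 1)/0.1696 = 289.

K_p = 289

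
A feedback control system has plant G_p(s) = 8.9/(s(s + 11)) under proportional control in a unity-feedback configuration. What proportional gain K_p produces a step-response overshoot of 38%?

From %OS = 100·exp(−πζ/√(1−ζ²)) = 38%, ζ = −ln(0.38)/√(π²+ln²(0.38)) = 0.2943.
Characteristic equation s² + 11s + 8.9K_p = 0 gives ζ = 11/(2√(8.9K_p)).
Setting ζ = 0.2943: √(8.9K_p) = 11/(2·0.2943) = 18.69, so K_p = 349.1/8.9 = 39.2.

K_p = 39.2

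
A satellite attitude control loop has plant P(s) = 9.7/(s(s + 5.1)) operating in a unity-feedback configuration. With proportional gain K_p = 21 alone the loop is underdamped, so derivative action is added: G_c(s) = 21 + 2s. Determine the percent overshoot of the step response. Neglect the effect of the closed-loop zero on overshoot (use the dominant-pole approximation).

Forward path: (21 + 2s)·9.7/(s(s+5.1)). The closed-loop characteristic equation is s² + (5.1 + 9.7·2)s + 9.7·21 = 0.
That is s² + 24.5s + 203.7 = 0, so ω_n = 14.27 rad/s and ζ = 24.5/(2·14.27) = 0.8583.
%OS = 100·exp(−πζ/√(1−ζ²)) = 0.522%.

0.522%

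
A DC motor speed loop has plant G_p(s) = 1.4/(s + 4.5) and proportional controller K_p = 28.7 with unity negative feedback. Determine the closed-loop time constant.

Closed-loop transfer function: T(s) = K_p·G_p(s)/(1 + K_p·G_p(s)) = 40.18/(s + 4.5 + 40.18) = 40.18/(s + 44.68).
Time constant τ = 1/44.68 = 0.0224 s.

τ = 0.0224 s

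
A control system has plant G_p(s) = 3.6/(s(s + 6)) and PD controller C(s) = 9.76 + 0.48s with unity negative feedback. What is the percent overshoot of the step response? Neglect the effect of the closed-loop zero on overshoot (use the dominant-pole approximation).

Forward path: (9.76 + 0.48s)·3.6/(s(s+6)). The closed-loop characteristic equation is s² + (6 + 3.6·0.48)s + 3.6·9.76 = 0.
That is s² + 7.728s + 35.14 = 0, so ω_n = 5.928 rad/s and ζ = 7.728/(2·5.928) = 0.6519.
%OS = 100·exp(−πζ/√(1−ζ²)) = 6.72%.

6.72%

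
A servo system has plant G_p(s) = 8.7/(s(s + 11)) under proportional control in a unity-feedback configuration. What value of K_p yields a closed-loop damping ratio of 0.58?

Closed-loop characteristic equation: s² + 11s + K_p·8.7 = 0.
So ω_n = √(8.7K_p) and 2ζω_n = 11, giving ζ = 11/(2√(8.7K_p)).
Setting ζ = 0.58: √(8.7K_p) = 11/(2·0.58) = 9.483, so K_p = 89.92/8.7 = 10.3.

K_p = 10.3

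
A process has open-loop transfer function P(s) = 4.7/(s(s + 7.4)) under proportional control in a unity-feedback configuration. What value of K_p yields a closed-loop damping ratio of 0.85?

Closed-loop characteristic equation: s² + 7.4s + K_p·4.7 = 0.
So ω_n = √(4.7K_p) and 2ζω_n = 7.4, giving ζ = 7.4/(2√(4.7K_p)).
Setting ζ = 0.85: √(4.7K_p) = 7.4/(2·0.85) = 4.353, so K_p = 18.95/4.7 = 4.03.

K_p = 4.03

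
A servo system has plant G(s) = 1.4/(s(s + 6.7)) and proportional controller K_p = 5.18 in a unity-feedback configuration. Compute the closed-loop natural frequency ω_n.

ω_n = 2.69 rad/s

With unity feedback the closed-loop characteristic equation is s² + 6.7s + 5.18·1.4 = s² + 6.7s + 7.252 = 0.
Matching s² + 2ζω_n s + ω_n²: ω_n = √7.252 = 2.693 rad/s and 2ζω_n = 6.7, so ζ = 6.7/(2·2.693) = 1.24.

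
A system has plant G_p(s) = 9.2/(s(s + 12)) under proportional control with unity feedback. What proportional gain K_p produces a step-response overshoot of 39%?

From %OS = 100·exp(−πζ/√(1−ζ²)) = 39%, ζ = −ln(0.39)/√(π²+ln²(0.39)) = 0.2871.
Characteristic equation s² + 12s + 9.2K_p = 0 gives ζ = 12/(2√(9.2K_p)).
Setting ζ = 0.2871: √(9.2K_p) = 12/(2·0.2871) = 20.9, so K_p = 436.7/9.2 = 47.5.

K_p = 47.5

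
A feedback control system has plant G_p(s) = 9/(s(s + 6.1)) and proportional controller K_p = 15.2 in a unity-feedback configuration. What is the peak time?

The closed-loop denominator s² + 6.1s + 136.8 gives ω_n = √136.8 = 11.7 and ζ = 6.1/(2ω_n) = 0.2608.
Damped frequency ω_d = ω_n√(1−ζ²) = 11.29 rad/s, so peak time T_p = π/ω_d = 0.278 s.

T_p = 0.278 s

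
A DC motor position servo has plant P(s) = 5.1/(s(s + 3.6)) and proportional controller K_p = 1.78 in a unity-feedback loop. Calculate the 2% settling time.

The closed-loop denominator s² + 3.6s + 9.078 gives ω_n = √9.078 = 3.013 and ζ = 3.6/(2ω_n) = 0.5974.
2% settling time T_s ≈ 4/(ζω_n) = 4/1.8 = 2.22 s.

T_s ≈ 2.22 s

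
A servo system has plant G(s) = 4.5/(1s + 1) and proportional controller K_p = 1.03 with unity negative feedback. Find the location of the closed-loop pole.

s = -5.635

Closed loop: T(s) = K_p·G/(1+K_p·G) = 4.635/(1s + 1 + 4.635), with pole at s = −(1 + 4.635)/1 = −5.635.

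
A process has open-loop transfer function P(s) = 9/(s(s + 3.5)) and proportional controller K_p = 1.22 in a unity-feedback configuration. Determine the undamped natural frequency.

With unity feedback the closed-loop characteristic equation is s² + 3.5s + 1.22·9 = s² + 3.5s + 10.98 = 0.
So ω_n² = 10.98 ⇒ ω_n = 3.314 rad/s, and ζ = 3.5/(2ω_n) = 0.528.

ω_n = 3.31 rad/s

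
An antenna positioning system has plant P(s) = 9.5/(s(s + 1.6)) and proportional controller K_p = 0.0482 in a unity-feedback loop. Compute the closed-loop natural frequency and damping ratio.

With unity feedback the closed-loop characteristic equation is s² + 1.6s + 0.0482·9.5 = s² + 1.6s + 0.4579 = 0.
Matching s² + 2ζω_n s + ω_n²: ω_n = √0.4579 = 0.6767 rad/s and 2ζω_n = 1.6, so ζ = 1.6/(2·0.6767) = 1.18.

ω_n = 0.677 rad/s, ζ = 1.18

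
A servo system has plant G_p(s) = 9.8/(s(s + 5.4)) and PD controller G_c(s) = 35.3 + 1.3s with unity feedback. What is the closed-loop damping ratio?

Forward path: (35.3 + 1.3s)·9.8/(s(s+5.4)). The closed-loop characteristic equation is s² + (5.4 + 9.8·1.3)s + 9.8·35.3 = 0.
That is s² + 18.14s + 345.9 = 0, so ω_n = 18.6 rad/s and ζ = 18.14/(2·18.6) = 0.4876.

ζ = 0.488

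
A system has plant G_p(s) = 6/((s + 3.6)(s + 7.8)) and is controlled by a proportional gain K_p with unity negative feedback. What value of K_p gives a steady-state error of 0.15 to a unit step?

Steady-state error for a unit step on this type-0 loop is 1/(1 + K_p·G_p(0)).
G_p(0) = 0.2137. Require 1/(1 + K_p·0.2137) = 0.15, so 1 + 0.2137·K_p = 6.667.
K_p = (6.667 − 1)/0.2137 = 26.5.

K_p = 26.5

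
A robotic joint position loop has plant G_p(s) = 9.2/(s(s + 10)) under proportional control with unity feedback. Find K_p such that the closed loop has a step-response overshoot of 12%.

K_p = 8.68

From %OS = 100·exp(−πζ/√(1−ζ²)) = 12%, ζ = −ln(0.12)/√(π²+ln²(0.12)) = 0.5594.
Characteristic equation s² + 10s + 9.2K_p = 0 gives ζ = 10/(2√(9.2K_p)).
Setting ζ = 0.5594: √(9.2K_p) = 10/(2·0.5594) = 8.938, so K_p = 79.89/9.2 = 8.68.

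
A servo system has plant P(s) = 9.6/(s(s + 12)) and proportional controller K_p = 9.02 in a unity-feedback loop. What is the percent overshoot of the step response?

7.06%

Closed-loop characteristic equation: s² + 12s + 86.59 = 0, so ω_n = 9.305 rad/s and ζ = 12/(2·9.305) = 0.6448.
%OS = 100·exp(−πζ/√(1−ζ²)) = 100·exp(−π·0.6448/√0.5843) = 7.06%.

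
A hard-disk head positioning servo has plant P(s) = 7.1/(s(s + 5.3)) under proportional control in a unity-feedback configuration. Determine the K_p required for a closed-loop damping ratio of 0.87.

K_p = 1.31

Closed-loop characteristic equation: s² + 5.3s + K_p·7.1 = 0.
So ω_n = √(7.1K_p) and 2ζω_n = 5.3, giving ζ = 5.3/(2√(7.1K_p)).
Setting ζ = 0.87: √(7.1K_p) = 5.3/(2·0.87) = 3.046, so K_p = 9.278/7.1 = 1.31.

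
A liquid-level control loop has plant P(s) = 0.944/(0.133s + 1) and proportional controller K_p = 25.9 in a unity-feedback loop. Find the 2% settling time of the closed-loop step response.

Closed loop: T(s) = K_p·P/(1+K_p·P) = 24.45/(0.133s + 1 + 24.45), with pole at s = −(1 + 24.45)/0.133 = −191.4.
τ = 1/191.4 = 0.005226 s, so 2% settling time ≈ 4τ = 0.0209 s.

T_s ≈ 0.0209 s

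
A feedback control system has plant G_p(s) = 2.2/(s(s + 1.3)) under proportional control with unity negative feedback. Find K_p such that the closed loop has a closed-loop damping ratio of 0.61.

Closed-loop characteristic equation: s² + 1.3s + K_p·2.2 = 0.
So ω_n = √(2.2K_p) and 2ζω_n = 1.3, giving ζ = 1.3/(2√(2.2K_p)).
Setting ζ = 0.61: √(2.2K_p) = 1.3/(2·0.61) = 1.066, so K_p = 1.135/2.2 = 0.516.

K_p = 0.516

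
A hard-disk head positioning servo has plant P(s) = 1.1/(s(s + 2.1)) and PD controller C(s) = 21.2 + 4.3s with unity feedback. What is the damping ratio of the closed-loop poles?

ζ = 0.707

Forward path: (21.2 + 4.3s)·1.1/(s(s+2.1)). The closed-loop characteristic equation is s² + (2.1 + 1.1·4.3)s + 1.1·21.2 = 0.
That is s² + 6.83s + 23.32 = 0, so ω_n = 4.829 rad/s and ζ = 6.83/(2·4.829) = 0.7072.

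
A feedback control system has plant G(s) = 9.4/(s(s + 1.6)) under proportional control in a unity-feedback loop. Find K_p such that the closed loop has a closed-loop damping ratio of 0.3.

Closed-loop characteristic equation: s² + 1.6s + K_p·9.4 = 0.
So ω_n = √(9.4K_p) and 2ζω_n = 1.6, giving ζ = 1.6/(2√(9.4K_p)).
Setting ζ = 0.3: √(9.4K_p) = 1.6/(2·0.3) = 2.667, so K_p = 7.111/9.4 = 0.757.

K_p = 0.757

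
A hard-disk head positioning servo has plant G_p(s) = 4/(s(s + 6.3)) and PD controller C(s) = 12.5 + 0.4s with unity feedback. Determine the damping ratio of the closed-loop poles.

Forward path: (12.5 + 0.4s)·4/(s(s+6.3)). The closed-loop characteristic equation is s² + (6.3 + 4·0.4)s + 4·12.5 = 0.
That is s² + 7.9s + 50 = 0, so ω_n = 7.071 rad/s and ζ = 7.9/(2·7.071) = 0.5586.

ζ = 0.559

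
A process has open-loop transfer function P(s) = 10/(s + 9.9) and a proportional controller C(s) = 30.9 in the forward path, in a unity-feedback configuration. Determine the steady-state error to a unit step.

0.031

The loop is type 0. Static position error constant K_pos = C(0)·P(0) = 30.9·1.01 = 31.21.
Steady-state error to a unit step: e_ss = 1/(1+K_pos) = 1/32.21 = 0.031.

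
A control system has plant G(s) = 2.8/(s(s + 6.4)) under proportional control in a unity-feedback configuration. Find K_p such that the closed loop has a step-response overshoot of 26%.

K_p = 23.5

From %OS = 100·exp(−πζ/√(1−ζ²)) = 26%, ζ = −ln(0.26)/√(π²+ln²(0.26)) = 0.3941.
Characteristic equation s² + 6.4s + 2.8K_p = 0 gives ζ = 6.4/(2√(2.8K_p)).
Setting ζ = 0.3941: √(2.8K_p) = 6.4/(2·0.3941) = 8.12, so K_p = 65.94/2.8 = 23.5.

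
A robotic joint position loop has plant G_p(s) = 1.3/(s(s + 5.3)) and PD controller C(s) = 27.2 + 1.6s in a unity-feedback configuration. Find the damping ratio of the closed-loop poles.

Forward path: (27.2 + 1.6s)·1.3/(s(s+5.3)). The closed-loop characteristic equation is s² + (5.3 + 1.3·1.6)s + 1.3·27.2 = 0.
That is s² + 7.38s + 35.36 = 0, so ω_n = 5.946 rad/s and ζ = 7.38/(2·5.946) = 0.6205.

ζ = 0.621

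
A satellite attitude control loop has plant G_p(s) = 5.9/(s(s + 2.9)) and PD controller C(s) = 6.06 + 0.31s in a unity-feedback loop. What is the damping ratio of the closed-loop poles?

ζ = 0.395

Forward path: (6.06 + 0.31s)·5.9/(s(s+2.9)). The closed-loop characteristic equation is s² + (2.9 + 5.9·0.31)s + 5.9·6.06 = 0.
That is s² + 4.729s + 35.75 = 0, so ω_n = 5.979 rad/s and ζ = 4.729/(2·5.979) = 0.3954.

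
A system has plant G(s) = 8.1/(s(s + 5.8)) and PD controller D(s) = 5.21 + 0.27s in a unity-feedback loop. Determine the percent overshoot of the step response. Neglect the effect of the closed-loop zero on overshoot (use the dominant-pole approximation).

8.64%

Forward path: (5.21 + 0.27s)·8.1/(s(s+5.8)). The closed-loop characteristic equation is s² + (5.8 + 8.1·0.27)s + 8.1·5.21 = 0.
That is s² + 7.987s + 42.2 = 0, so ω_n = 6.496 rad/s and ζ = 7.987/(2·6.496) = 0.6147.
%OS = 100·exp(−πζ/√(1−ζ²)) = 8.64%.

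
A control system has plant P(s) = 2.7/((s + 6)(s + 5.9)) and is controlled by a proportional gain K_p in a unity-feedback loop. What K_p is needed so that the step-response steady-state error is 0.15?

The loop is type 0, so e_ss(step) = 1/(1 + K_pos) with K_pos = K_p·P(0).
P(0) = 0.07627. Require 1/(1 + K_p·0.07627) = 0.15, so 1 + 0.07627·K_p = 6.667.
K_p = (6.667 − 1)/0.07627 = 74.3.

K_p = 74.3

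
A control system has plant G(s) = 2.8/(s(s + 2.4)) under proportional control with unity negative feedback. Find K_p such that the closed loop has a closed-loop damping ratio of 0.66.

Closed-loop characteristic equation: s² + 2.4s + K_p·2.8 = 0.
So ω_n = √(2.8K_p) and 2ζω_n = 2.4, giving ζ = 2.4/(2√(2.8K_p)).
Setting ζ = 0.66: √(2.8K_p) = 2.4/(2·0.66) = 1.818, so K_p = 3.306/2.8 = 1.18.

K_p = 1.18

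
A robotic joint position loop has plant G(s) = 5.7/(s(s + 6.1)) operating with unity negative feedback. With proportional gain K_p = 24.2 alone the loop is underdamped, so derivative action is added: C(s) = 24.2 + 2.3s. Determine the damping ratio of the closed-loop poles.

ζ = 0.818

Forward path: (24.2 + 2.3s)·5.7/(s(s+6.1)). The closed-loop characteristic equation is s² + (6.1 + 5.7·2.3)s + 5.7·24.2 = 0.
That is s² + 19.21s + 137.9 = 0, so ω_n = 11.74 rad/s and ζ = 19.21/(2·11.74) = 0.8178.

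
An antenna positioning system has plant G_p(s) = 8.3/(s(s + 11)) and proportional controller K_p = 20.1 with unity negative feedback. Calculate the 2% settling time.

T_s ≈ 0.727 s

Closed-loop characteristic equation: s² + 11s + 166.8 = 0, so ω_n = 12.92 rad/s and ζ = 11/(2·12.92) = 0.4258.
2% settling time T_s ≈ 4/(ζω_n) = 4/5.5 = 0.727 s.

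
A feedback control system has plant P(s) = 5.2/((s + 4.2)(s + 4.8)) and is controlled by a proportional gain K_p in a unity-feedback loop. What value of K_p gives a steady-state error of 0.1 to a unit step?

The loop is type 0, so e_ss(step) = 1/(1 + K_pos) with K_pos = K_p·P(0).
P(0) = 0.2579. Require 1/(1 + K_p·0.2579) = 0.1, so 1 + 0.2579·K_p = 10.
K_p = (10 − 1)/0.2579 = 34.9.

K_p = 34.9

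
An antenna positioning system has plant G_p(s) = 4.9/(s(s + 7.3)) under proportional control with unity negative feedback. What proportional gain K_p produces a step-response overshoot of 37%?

K_p = 29.9

From %OS = 100·exp(−πζ/√(1−ζ²)) = 37%, ζ = −ln(0.37)/√(π²+ln²(0.37)) = 0.3017.
Characteristic equation s² + 7.3s + 4.9K_p = 0 gives ζ = 7.3/(2√(4.9K_p)).
Setting ζ = 0.3017: √(4.9K_p) = 7.3/(2·0.3017) = 12.1, so K_p = 146.3/4.9 = 29.9.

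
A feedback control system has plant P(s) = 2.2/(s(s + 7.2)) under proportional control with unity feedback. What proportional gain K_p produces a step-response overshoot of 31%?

K_p = 48.3

From %OS = 100·exp(−πζ/√(1−ζ²)) = 31%, ζ = −ln(0.31)/√(π²+ln²(0.31)) = 0.3493.
Characteristic equation s² + 7.2s + 2.2K_p = 0 gives ζ = 7.2/(2√(2.2K_p)).
Setting ζ = 0.3493: √(2.2K_p) = 7.2/(2·0.3493) = 10.31, so K_p = 106.2/2.2 = 48.3.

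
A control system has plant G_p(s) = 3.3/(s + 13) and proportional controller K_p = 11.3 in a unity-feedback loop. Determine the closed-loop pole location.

s = -50.29

Closed-loop transfer function: T(s) = K_p·G_p(s)/(1 + K_p·G_p(s)) = 37.29/(s + 13 + 37.29) = 37.29/(s + 50.29).
The closed-loop pole is at s = −50.29.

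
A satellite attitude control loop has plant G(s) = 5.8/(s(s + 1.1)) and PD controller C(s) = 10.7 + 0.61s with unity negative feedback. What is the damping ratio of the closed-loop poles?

Forward path: (10.7 + 0.61s)·5.8/(s(s+1.1)). The closed-loop characteristic equation is s² + (1.1 + 5.8·0.61)s + 5.8·10.7 = 0.
That is s² + 4.638s + 62.06 = 0, so ω_n = 7.878 rad/s and ζ = 4.638/(2·7.878) = 0.2944.

ζ = 0.294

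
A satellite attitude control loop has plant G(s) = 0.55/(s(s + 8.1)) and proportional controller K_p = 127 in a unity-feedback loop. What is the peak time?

Closed-loop characteristic equation: s² + 8.1s + 69.85 = 0, so ω_n = 8.358 rad/s and ζ = 8.1/(2·8.358) = 0.4846.
Damped frequency ω_d = ω_n√(1−ζ²) = 7.311 rad/s, so peak time T_p = π/ω_d = 0.43 s.

T_p = 0.43 s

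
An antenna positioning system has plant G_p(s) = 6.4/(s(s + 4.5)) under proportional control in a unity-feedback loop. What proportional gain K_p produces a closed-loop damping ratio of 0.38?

K_p = 5.48

Closed-loop characteristic equation: s² + 4.5s + K_p·6.4 = 0.
So ω_n = √(6.4K_p) and 2ζω_n = 4.5, giving ζ = 4.5/(2√(6.4K_p)).
Setting ζ = 0.38: √(6.4K_p) = 4.5/(2·0.38) = 5.921, so K_p = 35.06/6.4 = 5.48.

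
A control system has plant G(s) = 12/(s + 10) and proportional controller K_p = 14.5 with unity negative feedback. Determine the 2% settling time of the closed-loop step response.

Closed-loop transfer function: T(s) = K_p·G(s)/(1 + K_p·G(s)) = 174/(s + 10 + 174) = 174/(s + 184).
Time constant τ = 1/184 = 0.005435 s, so the 2% settling time is about 4τ = 0.0217 s.

T_s ≈ 0.0217 s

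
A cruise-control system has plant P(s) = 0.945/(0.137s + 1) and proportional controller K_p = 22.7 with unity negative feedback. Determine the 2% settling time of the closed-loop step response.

T_s ≈ 0.0244 s

Closed loop: T(s) = K_p·P/(1+K_p·P) = 21.45/(0.137s + 1 + 21.45), with pole at s = −(1 + 21.45)/0.137 = −163.9.
τ = 1/163.9 = 0.006102 s, so 2% settling time ≈ 4τ = 0.0244 s.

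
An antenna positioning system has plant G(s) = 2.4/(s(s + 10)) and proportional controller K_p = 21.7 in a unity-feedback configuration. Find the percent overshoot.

Closed-loop characteristic equation: s² + 10s + 52.08 = 0, so ω_n = 7.217 rad/s and ζ = 10/(2·7.217) = 0.6928.
%OS = 100·exp(−πζ/√(1−ζ²)) = 100·exp(−π·0.6928/√0.52) = 4.89%.

4.89%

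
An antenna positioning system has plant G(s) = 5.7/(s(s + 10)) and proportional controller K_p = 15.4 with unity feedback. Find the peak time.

T_p = 0.396 s

Closed-loop characteristic equation: s² + 10s + 87.78 = 0, so ω_n = 9.369 rad/s and ζ = 10/(2·9.369) = 0.5337.
Damped frequency ω_d = ω_n√(1−ζ²) = 7.923 rad/s, so peak time T_p = π/ω_d = 0.396 s.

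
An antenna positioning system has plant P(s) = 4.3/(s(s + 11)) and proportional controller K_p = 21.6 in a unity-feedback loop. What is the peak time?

T_p = 0.397 s

The closed-loop denominator s² + 11s + 92.88 gives ω_n = √92.88 = 9.637 and ζ = 11/(2ω_n) = 0.5707.
Damped frequency ω_d = ω_n√(1−ζ²) = 7.914 rad/s, so peak time T_p = π/ω_d = 0.397 s.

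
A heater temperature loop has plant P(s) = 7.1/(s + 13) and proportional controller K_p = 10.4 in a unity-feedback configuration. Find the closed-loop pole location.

Closed-loop transfer function: T(s) = K_p·P(s)/(1 + K_p·P(s)) = 73.84/(s + 13 + 73.84) = 73.84/(s + 86.84).
The closed-loop pole is at s = −86.84.

s = -86.84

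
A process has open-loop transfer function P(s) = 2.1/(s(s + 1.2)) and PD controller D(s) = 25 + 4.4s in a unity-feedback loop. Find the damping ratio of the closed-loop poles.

Forward path: (25 + 4.4s)·2.1/(s(s+1.2)). The closed-loop characteristic equation is s² + (1.2 + 2.1·4.4)s + 2.1·25 = 0.
That is s² + 10.44s + 52.5 = 0, so ω_n = 7.246 rad/s and ζ = 10.44/(2·7.246) = 0.7204.

ζ = 0.72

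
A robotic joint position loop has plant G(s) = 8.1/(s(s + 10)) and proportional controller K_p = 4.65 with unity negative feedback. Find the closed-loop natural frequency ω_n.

The closed-loop denominator is s(s+10) + 4.65·8.1 = s² + 10s + 37.66.
So ω_n² = 37.66 ⇒ ω_n = 6.137 rad/s, and ζ = 10/(2ω_n) = 0.815.

ω_n = 6.14 rad/s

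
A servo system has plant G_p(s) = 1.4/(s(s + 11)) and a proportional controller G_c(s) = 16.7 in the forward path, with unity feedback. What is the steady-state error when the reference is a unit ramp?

The loop has one pole at the origin (type 1). Velocity error constant K_v = lim_{s→0} s·G_c(s)G_p(s) = 16.7·1.4/11 = 2.125.
Steady-state error to a unit ramp: e_ss = 1/K_v = 0.47.

0.47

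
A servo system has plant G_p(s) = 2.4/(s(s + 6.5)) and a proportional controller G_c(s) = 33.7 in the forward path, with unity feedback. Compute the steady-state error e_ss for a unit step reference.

The open loop G_c(s)G_p(s) has a pole at the origin (type 1), so the static position error constant is infinite and e_ss = 1/(1+∞) = 0.

0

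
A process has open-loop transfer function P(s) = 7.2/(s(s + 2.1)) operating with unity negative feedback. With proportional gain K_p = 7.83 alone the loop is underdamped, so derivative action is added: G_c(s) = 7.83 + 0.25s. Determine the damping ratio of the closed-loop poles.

Forward path: (7.83 + 0.25s)·7.2/(s(s+2.1)). The closed-loop characteristic equation is s² + (2.1 + 7.2·0.25)s + 7.2·7.83 = 0.
That is s² + 3.9s + 56.38 = 0, so ω_n = 7.508 rad/s and ζ = 3.9/(2·7.508) = 0.2597.

ζ = 0.26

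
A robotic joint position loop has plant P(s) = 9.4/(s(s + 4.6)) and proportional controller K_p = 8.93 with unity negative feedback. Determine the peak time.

From 1 + K_pP(s) = 0: s² + 4.6s + 83.94 = 0 ⇒ ω_n = 9.162, ζ = 0.251.
Damped frequency ω_d = ω_n√(1−ζ²) = 8.869 rad/s, so peak time T_p = π/ω_d = 0.354 s.

T_p = 0.354 s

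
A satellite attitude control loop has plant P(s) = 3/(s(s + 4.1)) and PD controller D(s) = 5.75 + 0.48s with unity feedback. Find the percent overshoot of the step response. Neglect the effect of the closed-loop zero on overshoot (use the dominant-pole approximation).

6.01%

Forward path: (5.75 + 0.48s)·3/(s(s+4.1)). The closed-loop characteristic equation is s² + (4.1 + 3·0.48)s + 3·5.75 = 0.
That is s² + 5.54s + 17.25 = 0, so ω_n = 4.153 rad/s and ζ = 5.54/(2·4.153) = 0.6669.
%OS = 100·exp(−πζ/√(1−ζ²)) = 6.01%.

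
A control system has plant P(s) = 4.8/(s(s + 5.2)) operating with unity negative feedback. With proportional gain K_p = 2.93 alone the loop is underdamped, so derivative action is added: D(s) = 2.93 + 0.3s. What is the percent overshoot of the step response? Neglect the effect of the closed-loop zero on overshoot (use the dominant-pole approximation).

Forward path: (2.93 + 0.3s)·4.8/(s(s+5.2)). The closed-loop characteristic equation is s² + (5.2 + 4.8·0.3)s + 4.8·2.93 = 0.
That is s² + 6.64s + 14.06 = 0, so ω_n = 3.75 rad/s and ζ = 6.64/(2·3.75) = 0.8853.
%OS = 100·exp(−πζ/√(1−ζ²)) = 0.253%.

0.253%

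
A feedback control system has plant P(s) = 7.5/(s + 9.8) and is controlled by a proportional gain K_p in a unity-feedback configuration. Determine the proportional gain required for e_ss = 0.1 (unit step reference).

K_p = 11.8

For a type-0 loop with proportional control, e_ss = 1/(1 + K_p·P(0)).
P(0) = 0.7653. Require 1/(1 + K_p·0.7653) = 0.1, so 1 + 0.7653·K_p = 10.
K_p = (10 − 1)/0.7653 = 11.8.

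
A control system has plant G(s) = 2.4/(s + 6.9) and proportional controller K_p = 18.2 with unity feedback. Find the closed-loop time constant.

τ = 0.0198 s

Closed-loop transfer function: T(s) = K_p·G(s)/(1 + K_p·G(s)) = 43.68/(s + 6.9 + 43.68) = 43.68/(s + 50.58).
Time constant τ = 1/50.58 = 0.0198 s.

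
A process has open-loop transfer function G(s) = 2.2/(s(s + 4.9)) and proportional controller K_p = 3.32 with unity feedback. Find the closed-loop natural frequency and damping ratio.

With unity feedback the closed-loop characteristic equation is s² + 4.9s + 3.32·2.2 = s² + 4.9s + 7.304 = 0.
Matching s² + 2ζω_n s + ω_n²: ω_n = √7.304 = 2.703 rad/s and 2ζω_n = 4.9, so ζ = 4.9/(2·2.703) = 0.907.

ω_n = 2.7 rad/s, ζ = 0.907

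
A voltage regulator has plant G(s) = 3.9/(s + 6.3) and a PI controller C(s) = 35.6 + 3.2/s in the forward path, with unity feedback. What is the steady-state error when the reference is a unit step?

0

The open loop C(s)G(s) has a pole at the origin (type 1), so the static position error constant is infinite and e_ss = 1/(1+∞) = 0.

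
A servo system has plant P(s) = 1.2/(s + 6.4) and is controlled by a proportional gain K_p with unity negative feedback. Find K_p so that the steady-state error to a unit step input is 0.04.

K_p = 128

The loop is type 0, so e_ss(step) = 1/(1 + K_pos) with K_pos = K_p·P(0).
P(0) = 0.1875. Require 1/(1 + K_p·0.1875) = 0.04, so 1 + 0.1875·K_p = 25.
K_p = (25 − 1)/0.1875 = 128.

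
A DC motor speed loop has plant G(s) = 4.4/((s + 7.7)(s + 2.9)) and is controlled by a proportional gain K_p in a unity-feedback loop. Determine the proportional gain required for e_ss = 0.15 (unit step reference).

Steady-state error for a unit step on this type-0 loop is 1/(1 + K_p·G(0)).
G(0) = 0.197. Require 1/(1 + K_p·0.197) = 0.15, so 1 + 0.197·K_p = 6.667.
K_p = (6.667 − 1)/0.197 = 28.8.

K_p = 28.8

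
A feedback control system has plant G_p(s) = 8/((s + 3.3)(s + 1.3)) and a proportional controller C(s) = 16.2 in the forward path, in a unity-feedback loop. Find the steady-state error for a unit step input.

The loop is type 0. Static position error constant K_pos = C(0)·G_p(0) = 16.2·1.865 = 30.21.
Steady-state error to a unit step: e_ss = 1/(1+K_pos) = 1/31.21 = 0.032.

0.032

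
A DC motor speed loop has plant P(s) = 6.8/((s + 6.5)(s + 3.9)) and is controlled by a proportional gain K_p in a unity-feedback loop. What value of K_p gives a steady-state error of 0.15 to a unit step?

The loop is type 0, so e_ss(step) = 1/(1 + K_pos) with K_pos = K_p·P(0).
P(0) = 0.2682. Require 1/(1 + K_p·0.2682) = 0.15, so 1 + 0.2682·K_p = 6.667.
K_p = (6.667 − 1)/0.2682 = 21.1.

K_p = 21.1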